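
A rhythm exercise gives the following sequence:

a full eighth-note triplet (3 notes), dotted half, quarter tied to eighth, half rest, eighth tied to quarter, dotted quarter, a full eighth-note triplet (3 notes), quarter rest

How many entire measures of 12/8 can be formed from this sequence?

One bar of 12/8 = 12 eighth notes.
Express everything in eighth notes: a full eighth-note triplet (3 notes) (three triplet eighths span one quarter) = 2; dotted half = 6; quarter tied to eighth (quarter + eighth) = 3; half rest = 4; eighth tied to quarter (eighth + quarter) = 3; dotted quarter = 3; a full eighth-note triplet (3 notes) (three triplet eighths span one quarter) = 2; quarter rest = 2.
Adding: 2 + 6 + 3 + 4 + 3 + 3 + 2 + 2 = 25.
25 ÷ 12 = 2 complete bars with 1 left over.

2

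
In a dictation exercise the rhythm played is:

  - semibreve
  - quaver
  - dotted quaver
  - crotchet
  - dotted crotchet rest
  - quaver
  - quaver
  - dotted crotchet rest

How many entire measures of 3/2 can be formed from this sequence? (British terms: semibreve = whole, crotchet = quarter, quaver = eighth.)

1

One bar of 3/2 = 24 sixteenth notes.
In sixteenth notes: semibreve = 16; quaver = 2; dotted quaver = 3; crotchet = 4; dotted crotchet rest = 6; quaver = 2; quaver = 2; dotted crotchet rest = 6.
Adding: 16 + 2 + 3 + 4 + 6 + 2 + 2 + 6 = 41.
41 ÷ 24 = 1 complete bar with 17 left over.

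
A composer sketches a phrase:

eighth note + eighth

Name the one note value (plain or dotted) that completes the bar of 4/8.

The bar of 4/8 = 4 eighth notes.
In eighth notes: eighth note = 1; eighth = 1.
Total: 1 + 1 = 2.
Remaining: 4 − 2 = 2 eighth notes, which is a quarter note.

quarter note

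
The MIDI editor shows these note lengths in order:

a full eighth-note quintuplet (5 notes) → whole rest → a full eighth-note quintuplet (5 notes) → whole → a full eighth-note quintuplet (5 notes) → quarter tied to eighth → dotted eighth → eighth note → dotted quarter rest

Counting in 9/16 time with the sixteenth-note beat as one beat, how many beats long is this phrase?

73

One sixteenth-note beat = 2 thirty-second notes.
Each duration in thirty-second notes: a full eighth-note quintuplet (5 notes) (five quintuplet eighths span one half) = 16; whole rest = 32; a full eighth-note quintuplet (5 notes) (five quintuplet eighths span one half) = 16; whole = 32; a full eighth-note quintuplet (5 notes) (five quintuplet eighths span one half) = 16; quarter tied to eighth (quarter + eighth) = 12; dotted eighth = 6; eighth note = 4; dotted quarter rest = 12.
Adding: 16 + 32 + 16 + 32 + 16 + 12 + 6 + 4 + 12 = 146.
146 ÷ 2 = 73 beats.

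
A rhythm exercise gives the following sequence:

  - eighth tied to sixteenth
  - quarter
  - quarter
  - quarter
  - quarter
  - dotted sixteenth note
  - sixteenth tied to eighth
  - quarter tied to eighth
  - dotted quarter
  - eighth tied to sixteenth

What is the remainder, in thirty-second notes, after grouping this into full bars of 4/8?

13

One bar of 4/8 = 16 thirty-second notes.
Express everything in thirty-second notes: eighth tied to sixteenth (eighth + sixteenth) = 6; quarter = 8; quarter = 8; quarter = 8; quarter = 8; dotted sixteenth note = 3; sixteenth tied to eighth (sixteenth + eighth) = 6; quarter tied to eighth (quarter + eighth) = 12; dotted quarter = 12; eighth tied to sixteenth (eighth + sixteenth) = 6.
Sum: 6 + 8 + 8 + 8 + 8 + 3 + 6 + 12 + 12 + 6 = 77.
77 ÷ 16 = 4 complete bars with 13 thirty-second notes remaining.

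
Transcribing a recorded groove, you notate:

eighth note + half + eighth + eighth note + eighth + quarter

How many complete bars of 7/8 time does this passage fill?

1

One bar of 7/8 = 7 eighth notes.
Working in eighth notes: eighth note = 1; half = 4; eighth = 1; eighth note = 1; eighth = 1; quarter = 2.
Sum: 1 + 4 + 1 + 1 + 1 + 2 = 10.
10 ÷ 7 = 1 complete bar with 3 left over.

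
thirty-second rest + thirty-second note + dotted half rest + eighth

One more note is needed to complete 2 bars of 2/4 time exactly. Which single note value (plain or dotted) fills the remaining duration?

2 bars of 2/4 = 32 thirty-second notes.
In thirty-second notes: thirty-second rest = 1; thirty-second note = 1; dotted half rest = 24; eighth = 4.
Adding: 1 + 1 + 24 + 4 = 30.
Remaining: 32 − 30 = 2 thirty-second notes, which is a sixteenth note.

sixteenth note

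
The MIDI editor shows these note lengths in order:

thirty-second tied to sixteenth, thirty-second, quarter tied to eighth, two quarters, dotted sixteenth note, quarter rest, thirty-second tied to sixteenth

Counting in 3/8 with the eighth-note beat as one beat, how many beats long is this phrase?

One eighth-note beat = 4 thirty-second notes.
In thirty-second notes: thirty-second tied to sixteenth (thirty-second + sixteenth) = 3; thirty-second = 1; quarter tied to eighth (quarter + eighth) = 12; quarter = 8; quarter = 8; dotted sixteenth note = 3; quarter rest = 8; thirty-second tied to sixteenth (thirty-second + sixteenth) = 3.
Altogether 3 + 1 + 12 + 8 + 8 + 3 + 8 + 3 = 46.
46 ÷ 4 = 11.5 beats.

11.5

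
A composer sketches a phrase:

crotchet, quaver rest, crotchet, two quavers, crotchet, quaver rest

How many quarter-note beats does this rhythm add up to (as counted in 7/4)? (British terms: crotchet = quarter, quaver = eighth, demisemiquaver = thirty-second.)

5

One quarter-note beat = 2 eighth notes.
In eighth notes: crotchet = 2; quaver rest = 1; crotchet = 2; quaver = 1; quaver = 1; crotchet = 2; quaver rest = 1.
Sum: 2 + 1 + 2 + 1 + 1 + 2 + 1 = 10.
10 ÷ 2 = 5 beats.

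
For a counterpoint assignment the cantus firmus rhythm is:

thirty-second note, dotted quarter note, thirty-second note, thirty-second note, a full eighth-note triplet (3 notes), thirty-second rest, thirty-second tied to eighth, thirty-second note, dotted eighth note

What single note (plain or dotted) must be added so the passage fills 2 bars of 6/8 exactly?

2 bars of 6/8 = 48 thirty-second notes.
Express everything in thirty-second notes: thirty-second note = 1; dotted quarter note = 12; thirty-second note = 1; thirty-second note = 1; a full eighth-note triplet (3 notes) (three triplet eighths span one quarter) = 8; thirty-second rest = 1; thirty-second tied to eighth (thirty-second + eighth) = 5; thirty-second note = 1; dotted eighth note = 6.
Sum: 1 + 12 + 1 + 1 + 8 + 1 + 5 + 1 + 6 = 36.
Remaining: 48 − 36 = 12 thirty-second notes, which is a dotted quarter note.

dotted quarter note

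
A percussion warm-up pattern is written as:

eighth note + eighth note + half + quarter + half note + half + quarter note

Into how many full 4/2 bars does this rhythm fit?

1

One bar of 4/2 = 16 eighth notes.
Convert each value to eighth notes: eighth note = 1; eighth note = 1; half = 4; quarter = 2; half note = 4; half = 4; quarter note = 2.
Total: 1 + 1 + 4 + 2 + 4 + 4 + 2 = 18.
18 ÷ 16 = 1 complete bar with 2 left over.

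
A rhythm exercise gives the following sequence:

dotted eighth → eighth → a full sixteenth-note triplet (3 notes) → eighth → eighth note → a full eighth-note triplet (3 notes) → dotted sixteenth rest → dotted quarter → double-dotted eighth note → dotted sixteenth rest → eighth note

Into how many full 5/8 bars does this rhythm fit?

One bar of 5/8 = 20 thirty-second notes.
In thirty-second notes: dotted eighth = 6; eighth = 4; a full sixteenth-note triplet (3 notes) (three triplet sixteenths span one eighth) = 4; eighth = 4; eighth note = 4; a full eighth-note triplet (3 notes) (three triplet eighths span one quarter) = 8; dotted sixteenth rest = 3; dotted quarter = 12; double-dotted eighth note = 7; dotted sixteenth rest = 3; eighth note = 4.
Adding: 6 + 4 + 4 + 4 + 4 + 8 + 3 + 12 + 7 + 3 + 4 = 59.
59 ÷ 20 = 2 complete bars with 19 left over.

2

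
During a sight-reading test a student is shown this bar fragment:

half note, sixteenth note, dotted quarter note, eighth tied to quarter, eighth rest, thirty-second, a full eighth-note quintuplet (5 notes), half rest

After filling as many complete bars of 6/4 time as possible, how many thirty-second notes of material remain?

31

One bar of 6/4 = 48 thirty-second notes.
Convert each value to thirty-second notes: half note = 16; sixteenth note = 2; dotted quarter note = 12; eighth tied to quarter (eighth + quarter) = 12; eighth rest = 4; thirty-second = 1; a full eighth-note quintuplet (5 notes) (five quintuplet eighths span one half) = 16; half rest = 16.
Altogether 16 + 2 + 12 + 12 + 4 + 1 + 16 + 16 = 79.
79 ÷ 48 = 1 complete bar with 31 thirty-second notes remaining.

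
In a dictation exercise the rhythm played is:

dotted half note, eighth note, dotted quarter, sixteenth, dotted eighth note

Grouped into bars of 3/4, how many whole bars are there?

2

One bar of 3/4 = 12 sixteenth notes.
Working in sixteenth notes: dotted half note = 12; eighth note = 2; dotted quarter = 6; sixteenth = 1; dotted eighth note = 3.
Adding: 12 + 2 + 6 + 1 + 3 = 24.
24 ÷ 12 = 2 complete bars with 0 left over.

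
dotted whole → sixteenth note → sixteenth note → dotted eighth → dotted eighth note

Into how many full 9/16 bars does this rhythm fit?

One bar of 9/16 = 9 sixteenth notes.
Working in sixteenth notes: dotted whole = 24; sixteenth note = 1; sixteenth note = 1; dotted eighth = 3; dotted eighth note = 3.
Total: 24 + 1 + 1 + 3 + 3 = 32.
32 ÷ 9 = 3 complete bars with 5 left over.

3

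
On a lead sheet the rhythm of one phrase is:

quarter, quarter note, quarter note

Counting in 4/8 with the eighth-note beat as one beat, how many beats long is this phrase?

6

One eighth-note beat = 2 sixteenth notes.
Working in sixteenth notes: quarter = 4; quarter note = 4; quarter note = 4.
Sum: 4 + 4 + 4 = 12.
12 ÷ 2 = 6 beats.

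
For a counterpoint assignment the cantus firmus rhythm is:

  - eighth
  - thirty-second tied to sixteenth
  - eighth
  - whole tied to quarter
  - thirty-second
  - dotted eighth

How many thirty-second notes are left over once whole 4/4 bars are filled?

One bar of 4/4 = 32 thirty-second notes.
Express everything in thirty-second notes: eighth = 4; thirty-second tied to sixteenth (thirty-second + sixteenth) = 3; eighth = 4; whole tied to quarter (whole + quarter) = 40; thirty-second = 1; dotted eighth = 6.
Adding: 4 + 3 + 4 + 40 + 1 + 6 = 58.
58 ÷ 32 = 1 complete bar with 26 thirty-second notes remaining.

26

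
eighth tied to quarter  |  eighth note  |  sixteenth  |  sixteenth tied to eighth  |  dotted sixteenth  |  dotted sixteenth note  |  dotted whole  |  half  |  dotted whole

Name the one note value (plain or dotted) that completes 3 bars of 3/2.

3 bars of 3/2 = 144 thirty-second notes.
In thirty-second notes: eighth tied to quarter (eighth + quarter) = 12; eighth note = 4; sixteenth = 2; sixteenth tied to eighth (sixteenth + eighth) = 6; dotted sixteenth = 3; dotted sixteenth note = 3; dotted whole = 48; half = 16; dotted whole = 48.
Adding: 12 + 4 + 2 + 6 + 3 + 3 + 48 + 16 + 48 = 142.
Remaining: 144 − 142 = 2 thirty-second notes, which is a sixteenth note.

sixteenth note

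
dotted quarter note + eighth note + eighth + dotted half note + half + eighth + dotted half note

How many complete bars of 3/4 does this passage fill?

3

One bar of 3/4 = 6 eighth notes.
Express everything in eighth notes: dotted quarter note = 3; eighth note = 1; eighth = 1; dotted half note = 6; half = 4; eighth = 1; dotted half note = 6.
Adding: 3 + 1 + 1 + 6 + 4 + 1 + 6 = 22.
22 ÷ 6 = 3 complete bars with 4 left over.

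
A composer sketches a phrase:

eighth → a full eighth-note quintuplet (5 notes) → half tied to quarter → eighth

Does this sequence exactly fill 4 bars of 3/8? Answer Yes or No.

Yes

One bar of 3/8 = 3 eighth notes, so 4 bars = 12.
Express everything in eighth notes: eighth = 1; a full eighth-note quintuplet (5 notes) (five quintuplet eighths span one half) = 4; half tied to quarter (half + quarter) = 6; eighth = 1.
Adding: 1 + 4 + 6 + 1 = 12.
12 equals 12, so the answer is Yes.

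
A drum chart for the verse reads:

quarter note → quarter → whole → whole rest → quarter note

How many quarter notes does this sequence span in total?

11

Working in quarter notes: quarter note = 1; quarter = 1; whole = 4; whole rest = 4; quarter note = 1.
Adding: 1 + 1 + 4 + 4 + 1 = 11 quarter notes.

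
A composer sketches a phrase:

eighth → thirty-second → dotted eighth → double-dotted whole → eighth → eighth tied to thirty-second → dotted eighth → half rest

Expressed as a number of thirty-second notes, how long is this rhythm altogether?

98

Express everything in thirty-second notes: eighth = 4; thirty-second = 1; dotted eighth = 6; double-dotted whole = 56; eighth = 4; eighth tied to thirty-second (eighth + thirty-second) = 5; dotted eighth = 6; half rest = 16.
Total: 4 + 1 + 6 + 56 + 4 + 5 + 6 + 16 = 98 thirty-second notes.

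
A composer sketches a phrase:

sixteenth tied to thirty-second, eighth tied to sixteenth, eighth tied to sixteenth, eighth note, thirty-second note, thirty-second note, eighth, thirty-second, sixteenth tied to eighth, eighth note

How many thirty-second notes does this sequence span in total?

36

Express everything in thirty-second notes: sixteenth tied to thirty-second (sixteenth + thirty-second) = 3; eighth tied to sixteenth (eighth + sixteenth) = 6; eighth tied to sixteenth (eighth + sixteenth) = 6; eighth note = 4; thirty-second note = 1; thirty-second note = 1; eighth = 4; thirty-second = 1; sixteenth tied to eighth (sixteenth + eighth) = 6; eighth note = 4.
Altogether 3 + 6 + 6 + 4 + 1 + 1 + 4 + 1 + 6 + 4 = 36 thirty-second notes.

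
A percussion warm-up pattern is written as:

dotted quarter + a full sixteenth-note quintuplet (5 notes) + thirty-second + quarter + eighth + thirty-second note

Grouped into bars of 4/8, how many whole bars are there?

One bar of 4/8 = 16 thirty-second notes.
In thirty-second notes: dotted quarter = 12; a full sixteenth-note quintuplet (5 notes) (five quintuplet sixteenths span one quarter) = 8; thirty-second = 1; quarter = 8; eighth = 4; thirty-second note = 1.
Altogether 12 + 8 + 1 + 8 + 4 + 1 = 34.
34 ÷ 16 = 2 complete bars with 2 left over.

2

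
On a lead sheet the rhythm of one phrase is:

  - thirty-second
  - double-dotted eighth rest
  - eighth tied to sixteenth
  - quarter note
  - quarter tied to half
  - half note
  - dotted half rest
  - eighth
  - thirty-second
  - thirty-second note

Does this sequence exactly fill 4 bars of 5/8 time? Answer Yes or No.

One bar of 5/8 = 20 thirty-second notes, so 4 bars = 80.
Each duration in thirty-second notes: thirty-second = 1; double-dotted eighth rest = 7; eighth tied to sixteenth (eighth + sixteenth) = 6; quarter note = 8; quarter tied to half (quarter + half) = 24; half note = 16; dotted half rest = 24; eighth = 4; thirty-second = 1; thirty-second note = 1.
Sum: 1 + 7 + 6 + 8 + 24 + 16 + 24 + 4 + 1 + 1 = 92.
92 exceeds 80, so the answer is No.

No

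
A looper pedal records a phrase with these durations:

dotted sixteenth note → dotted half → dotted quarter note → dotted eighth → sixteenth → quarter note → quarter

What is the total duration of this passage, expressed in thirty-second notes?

Express everything in thirty-second notes: dotted sixteenth note = 3; dotted half = 24; dotted quarter note = 12; dotted eighth = 6; sixteenth = 2; quarter note = 8; quarter = 8.
Adding: 3 + 24 + 12 + 6 + 2 + 8 + 8 = 63 thirty-second notes.

63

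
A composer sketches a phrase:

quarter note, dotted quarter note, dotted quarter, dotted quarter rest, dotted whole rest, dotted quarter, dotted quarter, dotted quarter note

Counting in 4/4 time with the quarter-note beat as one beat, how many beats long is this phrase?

One quarter-note beat = 2 eighth notes.
Each duration in eighth notes: quarter note = 2; dotted quarter note = 3; dotted quarter = 3; dotted quarter rest = 3; dotted whole rest = 12; dotted quarter = 3; dotted quarter = 3; dotted quarter note = 3.
Altogether 2 + 3 + 3 + 3 + 12 + 3 + 3 + 3 = 32.
32 ÷ 2 = 16 beats.

16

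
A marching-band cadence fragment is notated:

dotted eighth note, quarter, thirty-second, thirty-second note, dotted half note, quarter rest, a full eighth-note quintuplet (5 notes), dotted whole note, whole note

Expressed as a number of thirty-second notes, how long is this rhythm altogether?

144

Express everything in thirty-second notes: dotted eighth note = 6; quarter = 8; thirty-second = 1; thirty-second note = 1; dotted half note = 24; quarter rest = 8; a full eighth-note quintuplet (5 notes) (five quintuplet eighths span one half) = 16; dotted whole note = 48; whole note = 32.
Altogether 6 + 8 + 1 + 1 + 24 + 8 + 16 + 48 + 32 = 144 thirty-second notes.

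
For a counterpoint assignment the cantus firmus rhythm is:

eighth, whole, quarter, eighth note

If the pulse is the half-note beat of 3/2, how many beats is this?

3

One half-note beat = 4 eighth notes.
Working in eighth notes: eighth = 1; whole = 8; quarter = 2; eighth note = 1.
Adding: 1 + 8 + 2 + 1 = 12.
12 ÷ 4 = 3 beats.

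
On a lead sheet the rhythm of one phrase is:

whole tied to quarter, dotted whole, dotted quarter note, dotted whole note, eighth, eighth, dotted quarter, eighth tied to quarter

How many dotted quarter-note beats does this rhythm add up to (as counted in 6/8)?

15

One dotted quarter-note beat = 3 eighth notes.
Working in eighth notes: whole tied to quarter (whole + quarter) = 10; dotted whole = 12; dotted quarter note = 3; dotted whole note = 12; eighth = 1; eighth = 1; dotted quarter = 3; eighth tied to quarter (eighth + quarter) = 3.
Sum: 10 + 12 + 3 + 12 + 1 + 1 + 3 + 3 = 45.
45 ÷ 3 = 15 beats.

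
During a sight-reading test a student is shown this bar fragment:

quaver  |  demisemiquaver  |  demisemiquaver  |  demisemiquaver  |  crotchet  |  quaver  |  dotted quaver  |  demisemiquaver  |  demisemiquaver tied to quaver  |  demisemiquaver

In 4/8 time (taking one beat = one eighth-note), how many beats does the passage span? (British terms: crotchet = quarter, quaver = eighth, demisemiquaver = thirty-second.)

8

One eighth-note beat = 4 thirty-second notes.
Convert each value to thirty-second notes: quaver = 4; demisemiquaver = 1; demisemiquaver = 1; demisemiquaver = 1; crotchet = 8; quaver = 4; dotted quaver = 6; demisemiquaver = 1; demisemiquaver tied to quaver (demisemiquaver + quaver) = 5; demisemiquaver = 1.
Adding: 4 + 1 + 1 + 1 + 8 + 4 + 6 + 1 + 5 + 1 = 32.
32 ÷ 4 = 8 beats.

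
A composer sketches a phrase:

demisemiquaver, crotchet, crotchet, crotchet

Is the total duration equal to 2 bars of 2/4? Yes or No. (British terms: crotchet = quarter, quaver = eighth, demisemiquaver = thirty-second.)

One bar of 2/4 = 16 thirty-second notes, so 2 bars = 32.
In thirty-second notes: demisemiquaver = 1; crotchet = 8; crotchet = 8; crotchet = 8.
Altogether 1 + 8 + 8 + 8 = 25.
25 falls short of 32, so the answer is No.

No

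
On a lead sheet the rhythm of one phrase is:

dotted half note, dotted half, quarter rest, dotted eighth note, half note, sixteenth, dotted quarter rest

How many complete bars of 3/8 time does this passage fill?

One bar of 3/8 = 6 sixteenth notes.
Each duration in sixteenth notes: dotted half note = 12; dotted half = 12; quarter rest = 4; dotted eighth note = 3; half note = 8; sixteenth = 1; dotted quarter rest = 6.
Altogether 12 + 12 + 4 + 3 + 8 + 1 + 6 = 46.
46 ÷ 6 = 7 complete bars with 4 left over.

7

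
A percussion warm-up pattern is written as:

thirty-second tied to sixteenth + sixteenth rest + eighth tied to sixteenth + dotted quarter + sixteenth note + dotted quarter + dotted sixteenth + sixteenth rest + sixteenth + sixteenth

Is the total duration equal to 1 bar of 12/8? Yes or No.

No

One bar of 12/8 = 48 thirty-second notes.
Each duration in thirty-second notes: thirty-second tied to sixteenth (thirty-second + sixteenth) = 3; sixteenth rest = 2; eighth tied to sixteenth (eighth + sixteenth) = 6; dotted quarter = 12; sixteenth note = 2; dotted quarter = 12; dotted sixteenth = 3; sixteenth rest = 2; sixteenth = 2; sixteenth = 2.
Sum: 3 + 2 + 6 + 12 + 2 + 12 + 3 + 2 + 2 + 2 = 46.
46 falls short of 48, so the answer is No.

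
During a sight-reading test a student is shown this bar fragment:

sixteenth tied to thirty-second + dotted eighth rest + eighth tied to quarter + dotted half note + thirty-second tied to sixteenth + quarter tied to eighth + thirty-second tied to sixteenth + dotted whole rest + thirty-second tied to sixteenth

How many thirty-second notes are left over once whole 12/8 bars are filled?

18

One bar of 12/8 = 48 thirty-second notes.
Convert each value to thirty-second notes: sixteenth tied to thirty-second (sixteenth + thirty-second) = 3; dotted eighth rest = 6; eighth tied to quarter (eighth + quarter) = 12; dotted half note = 24; thirty-second tied to sixteenth (thirty-second + sixteenth) = 3; quarter tied to eighth (quarter + eighth) = 12; thirty-second tied to sixteenth (thirty-second + sixteenth) = 3; dotted whole rest = 48; thirty-second tied to sixteenth (thirty-second + sixteenth) = 3.
Adding: 3 + 6 + 12 + 24 + 3 + 12 + 3 + 48 + 3 = 114.
114 ÷ 48 = 2 complete bars with 18 thirty-second notes remaining.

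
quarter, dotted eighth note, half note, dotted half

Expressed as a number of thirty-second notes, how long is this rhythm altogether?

54

Convert each value to thirty-second notes: quarter = 8; dotted eighth note = 6; half note = 16; dotted half = 24.
Adding: 8 + 6 + 16 + 24 = 54 thirty-second notes.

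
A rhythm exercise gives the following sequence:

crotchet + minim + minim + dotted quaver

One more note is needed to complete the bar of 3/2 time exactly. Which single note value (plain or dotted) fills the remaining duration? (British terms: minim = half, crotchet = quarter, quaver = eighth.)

sixteenth note

The bar of 3/2 = 24 sixteenth notes.
Each duration in sixteenth notes: crotchet = 4; minim = 8; minim = 8; dotted quaver = 3.
Adding: 4 + 8 + 8 + 3 = 23.
Remaining: 24 − 23 = 1 sixteenth note, which is a sixteenth note.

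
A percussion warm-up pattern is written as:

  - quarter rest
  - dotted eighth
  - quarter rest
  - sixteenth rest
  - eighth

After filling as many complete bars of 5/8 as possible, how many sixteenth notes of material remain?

One bar of 5/8 = 10 sixteenth notes.
Each duration in sixteenth notes: quarter rest = 4; dotted eighth = 3; quarter rest = 4; sixteenth rest = 1; eighth = 2.
Total: 4 + 3 + 4 + 1 + 2 = 14.
14 ÷ 10 = 1 complete bar with 4 sixteenth notes remaining.

4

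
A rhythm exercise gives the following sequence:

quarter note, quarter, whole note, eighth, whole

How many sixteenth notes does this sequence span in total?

42

In sixteenth notes: quarter note = 4; quarter = 4; whole note = 16; eighth = 2; whole = 16.
Adding: 4 + 4 + 16 + 2 + 16 = 42 sixteenth notes.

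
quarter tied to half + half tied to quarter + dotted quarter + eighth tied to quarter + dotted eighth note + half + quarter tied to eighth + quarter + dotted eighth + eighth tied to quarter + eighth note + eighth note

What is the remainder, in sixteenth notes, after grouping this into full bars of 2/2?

6

One bar of 2/2 = 16 sixteenth notes.
In sixteenth notes: quarter tied to half (quarter + half) = 12; half tied to quarter (half + quarter) = 12; dotted quarter = 6; eighth tied to quarter (eighth + quarter) = 6; dotted eighth note = 3; half = 8; quarter tied to eighth (quarter + eighth) = 6; quarter = 4; dotted eighth = 3; eighth tied to quarter (eighth + quarter) = 6; eighth note = 2; eighth note = 2.
Adding: 12 + 12 + 6 + 6 + 3 + 8 + 6 + 4 + 3 + 6 + 2 + 2 = 70.
70 ÷ 16 = 4 complete bars with 6 sixteenth notes remaining.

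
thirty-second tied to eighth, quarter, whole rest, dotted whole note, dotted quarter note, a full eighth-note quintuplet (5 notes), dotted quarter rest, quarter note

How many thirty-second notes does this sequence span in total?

141

Convert each value to thirty-second notes: thirty-second tied to eighth (thirty-second + eighth) = 5; quarter = 8; whole rest = 32; dotted whole note = 48; dotted quarter note = 12; a full eighth-note quintuplet (5 notes) (five quintuplet eighths span one half) = 16; dotted quarter rest = 12; quarter note = 8.
Total: 5 + 8 + 32 + 48 + 12 + 16 + 12 + 8 = 141 thirty-second notes.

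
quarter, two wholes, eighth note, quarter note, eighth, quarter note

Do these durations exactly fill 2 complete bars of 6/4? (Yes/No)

One bar of 6/4 = 12 eighth notes, so 2 bars = 24.
Each duration in eighth notes: quarter = 2; whole = 8; whole = 8; eighth note = 1; quarter note = 2; eighth = 1; quarter note = 2.
Altogether 2 + 8 + 8 + 1 + 2 + 1 + 2 = 24.
24 equals 24, so the answer is Yes.

Yes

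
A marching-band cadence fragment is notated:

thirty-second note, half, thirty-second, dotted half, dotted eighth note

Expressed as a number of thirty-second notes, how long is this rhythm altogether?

48

In thirty-second notes: thirty-second note = 1; half = 16; thirty-second = 1; dotted half = 24; dotted eighth note = 6.
Altogether 1 + 16 + 1 + 24 + 6 = 48 thirty-second notes.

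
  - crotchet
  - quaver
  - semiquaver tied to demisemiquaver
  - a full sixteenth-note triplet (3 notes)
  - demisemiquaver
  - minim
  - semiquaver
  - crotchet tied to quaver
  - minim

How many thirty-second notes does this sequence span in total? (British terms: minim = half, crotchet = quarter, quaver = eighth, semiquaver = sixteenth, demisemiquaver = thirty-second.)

66

Working in thirty-second notes: crotchet = 8; quaver = 4; semiquaver tied to demisemiquaver (semiquaver + demisemiquaver) = 3; a full sixteenth-note triplet (3 notes) (three triplet sixteenths span one eighth) = 4; demisemiquaver = 1; minim = 16; semiquaver = 2; crotchet tied to quaver (crotchet + quaver) = 12; minim = 16.
Total: 8 + 4 + 3 + 4 + 1 + 16 + 2 + 12 + 16 = 66 thirty-second notes.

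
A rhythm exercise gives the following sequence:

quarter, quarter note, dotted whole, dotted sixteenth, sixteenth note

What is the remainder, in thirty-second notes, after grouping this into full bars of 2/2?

5

One bar of 2/2 = 32 thirty-second notes.
In thirty-second notes: quarter = 8; quarter note = 8; dotted whole = 48; dotted sixteenth = 3; sixteenth note = 2.
Total: 8 + 8 + 48 + 3 + 2 = 69.
69 ÷ 32 = 2 complete bars with 5 thirty-second notes remaining.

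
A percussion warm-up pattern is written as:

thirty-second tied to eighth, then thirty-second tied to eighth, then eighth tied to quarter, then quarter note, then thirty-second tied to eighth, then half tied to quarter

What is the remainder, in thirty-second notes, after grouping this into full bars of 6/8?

11

One bar of 6/8 = 24 thirty-second notes.
Convert each value to thirty-second notes: thirty-second tied to eighth (thirty-second + eighth) = 5; thirty-second tied to eighth (thirty-second + eighth) = 5; eighth tied to quarter (eighth + quarter) = 12; quarter note = 8; thirty-second tied to eighth (thirty-second + eighth) = 5; half tied to quarter (half + quarter) = 24.
Altogether 5 + 5 + 12 + 8 + 5 + 24 = 59.
59 ÷ 24 = 2 complete bars with 11 thirty-second notes remaining.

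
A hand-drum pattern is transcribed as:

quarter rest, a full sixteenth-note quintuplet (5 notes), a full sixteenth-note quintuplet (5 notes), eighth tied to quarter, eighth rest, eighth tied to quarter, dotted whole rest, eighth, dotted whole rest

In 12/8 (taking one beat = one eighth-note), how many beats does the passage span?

One eighth-note beat = 2 sixteenth notes.
Convert each value to sixteenth notes: quarter rest = 4; a full sixteenth-note quintuplet (5 notes) (five quintuplet sixteenths span one quarter) = 4; a full sixteenth-note quintuplet (5 notes) (five quintuplet sixteenths span one quarter) = 4; eighth tied to quarter (eighth + quarter) = 6; eighth rest = 2; eighth tied to quarter (eighth + quarter) = 6; dotted whole rest = 24; eighth = 2; dotted whole rest = 24.
Total: 4 + 4 + 4 + 6 + 2 + 6 + 24 + 2 + 24 = 76.
76 ÷ 2 = 38 beats.

38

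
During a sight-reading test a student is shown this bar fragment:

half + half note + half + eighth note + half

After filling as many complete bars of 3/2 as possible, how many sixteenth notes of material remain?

One bar of 3/2 = 12 eighth notes.
Convert each value to eighth notes: half = 4; half note = 4; half = 4; eighth note = 1; half = 4.
Sum: 4 + 4 + 4 + 1 + 4 = 17.
17 ÷ 12 = 1 complete bar with 5 eighth notes remaining = 10 sixteenth notes.

10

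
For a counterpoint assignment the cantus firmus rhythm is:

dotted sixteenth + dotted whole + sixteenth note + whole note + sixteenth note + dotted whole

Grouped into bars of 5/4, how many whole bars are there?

3

One bar of 5/4 = 40 thirty-second notes.
Express everything in thirty-second notes: dotted sixteenth = 3; dotted whole = 48; sixteenth note = 2; whole note = 32; sixteenth note = 2; dotted whole = 48.
Adding: 3 + 48 + 2 + 32 + 2 + 48 = 135.
135 ÷ 40 = 3 complete bars with 15 left over.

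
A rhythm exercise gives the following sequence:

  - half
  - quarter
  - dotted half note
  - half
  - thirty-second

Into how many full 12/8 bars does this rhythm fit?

1

One bar of 12/8 = 48 thirty-second notes.
Working in thirty-second notes: half = 16; quarter = 8; dotted half note = 24; half = 16; thirty-second = 1.
Adding: 16 + 8 + 24 + 16 + 1 = 65.
65 ÷ 48 = 1 complete bar with 17 left over.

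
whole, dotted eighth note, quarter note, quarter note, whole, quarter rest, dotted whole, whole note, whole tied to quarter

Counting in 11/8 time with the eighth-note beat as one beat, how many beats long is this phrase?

53.5

One eighth-note beat = 2 sixteenth notes.
Express everything in sixteenth notes: whole = 16; dotted eighth note = 3; quarter note = 4; quarter note = 4; whole = 16; quarter rest = 4; dotted whole = 24; whole note = 16; whole tied to quarter (whole + quarter) = 20.
Total: 16 + 3 + 4 + 4 + 16 + 4 + 24 + 16 + 20 = 107.
107 ÷ 2 = 53.5 beats.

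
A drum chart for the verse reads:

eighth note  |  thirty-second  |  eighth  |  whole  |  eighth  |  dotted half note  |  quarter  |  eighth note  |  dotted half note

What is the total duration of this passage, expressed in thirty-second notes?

105

In thirty-second notes: eighth note = 4; thirty-second = 1; eighth = 4; whole = 32; eighth = 4; dotted half note = 24; quarter = 8; eighth note = 4; dotted half note = 24.
Sum: 4 + 1 + 4 + 32 + 4 + 24 + 8 + 4 + 24 = 105 thirty-second notes.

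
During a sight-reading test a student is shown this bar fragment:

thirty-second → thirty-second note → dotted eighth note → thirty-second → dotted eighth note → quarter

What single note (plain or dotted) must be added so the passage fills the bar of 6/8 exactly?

The bar of 6/8 = 24 thirty-second notes.
Working in thirty-second notes: thirty-second = 1; thirty-second note = 1; dotted eighth note = 6; thirty-second = 1; dotted eighth note = 6; quarter = 8.
Adding: 1 + 1 + 6 + 1 + 6 + 8 = 23.
Remaining: 24 − 23 = 1 thirty-second note, which is a thirty-second note.

thirty-second note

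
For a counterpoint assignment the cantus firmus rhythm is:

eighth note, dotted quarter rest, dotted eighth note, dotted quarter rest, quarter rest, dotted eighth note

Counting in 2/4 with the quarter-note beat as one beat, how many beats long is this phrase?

6

One quarter-note beat = 4 sixteenth notes.
Convert each value to sixteenth notes: eighth note = 2; dotted quarter rest = 6; dotted eighth note = 3; dotted quarter rest = 6; quarter rest = 4; dotted eighth note = 3.
Sum: 2 + 6 + 3 + 6 + 4 + 3 = 24.
24 ÷ 4 = 6 beats.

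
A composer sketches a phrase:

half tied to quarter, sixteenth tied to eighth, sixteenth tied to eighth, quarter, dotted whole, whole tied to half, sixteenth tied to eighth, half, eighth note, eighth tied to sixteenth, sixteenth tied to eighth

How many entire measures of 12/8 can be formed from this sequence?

3

One bar of 12/8 = 24 sixteenth notes.
Each duration in sixteenth notes: half tied to quarter (half + quarter) = 12; sixteenth tied to eighth (sixteenth + eighth) = 3; sixteenth tied to eighth (sixteenth + eighth) = 3; quarter = 4; dotted whole = 24; whole tied to half (whole + half) = 24; sixteenth tied to eighth (sixteenth + eighth) = 3; half = 8; eighth note = 2; eighth tied to sixteenth (eighth + sixteenth) = 3; sixteenth tied to eighth (sixteenth + eighth) = 3.
Altogether 12 + 3 + 3 + 4 + 24 + 24 + 3 + 8 + 2 + 3 + 3 = 89.
89 ÷ 24 = 3 complete bars with 17 left over.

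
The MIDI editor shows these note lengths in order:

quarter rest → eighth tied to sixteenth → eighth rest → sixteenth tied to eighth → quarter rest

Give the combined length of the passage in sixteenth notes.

16

Working in sixteenth notes: quarter rest = 4; eighth tied to sixteenth (eighth + sixteenth) = 3; eighth rest = 2; sixteenth tied to eighth (sixteenth + eighth) = 3; quarter rest = 4.
Sum: 4 + 3 + 2 + 3 + 4 = 16 sixteenth notes.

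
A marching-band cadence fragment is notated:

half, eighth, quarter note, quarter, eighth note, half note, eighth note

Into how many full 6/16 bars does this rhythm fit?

One bar of 6/16 = 3 eighth notes.
Each duration in eighth notes: half = 4; eighth = 1; quarter note = 2; quarter = 2; eighth note = 1; half note = 4; eighth note = 1.
Total: 4 + 1 + 2 + 2 + 1 + 4 + 1 = 15.
15 ÷ 3 = 5 complete bars with 0 left over.

5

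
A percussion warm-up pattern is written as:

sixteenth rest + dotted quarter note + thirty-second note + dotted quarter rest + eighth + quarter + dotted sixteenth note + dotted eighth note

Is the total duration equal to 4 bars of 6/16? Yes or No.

Yes

One bar of 6/16 = 12 thirty-second notes, so 4 bars = 48.
Express everything in thirty-second notes: sixteenth rest = 2; dotted quarter note = 12; thirty-second note = 1; dotted quarter rest = 12; eighth = 4; quarter = 8; dotted sixteenth note = 3; dotted eighth note = 6.
Total: 2 + 12 + 1 + 12 + 4 + 8 + 3 + 6 = 48.
48 equals 48, so the answer is Yes.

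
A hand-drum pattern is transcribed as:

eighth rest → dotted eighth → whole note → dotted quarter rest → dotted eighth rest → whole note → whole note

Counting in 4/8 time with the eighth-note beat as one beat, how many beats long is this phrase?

31

One eighth-note beat = 2 sixteenth notes.
Working in sixteenth notes: eighth rest = 2; dotted eighth = 3; whole note = 16; dotted quarter rest = 6; dotted eighth rest = 3; whole note = 16; whole note = 16.
Total: 2 + 3 + 16 + 6 + 3 + 16 + 16 = 62.
62 ÷ 2 = 31 beats.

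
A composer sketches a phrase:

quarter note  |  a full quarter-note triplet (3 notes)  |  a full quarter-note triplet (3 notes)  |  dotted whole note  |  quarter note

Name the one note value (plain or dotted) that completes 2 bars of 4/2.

whole note

2 bars of 4/2 = 16 quarter notes.
In quarter notes: quarter note = 1; a full quarter-note triplet (3 notes) (three triplet quarters span one half) = 2; a full quarter-note triplet (3 notes) (three triplet quarters span one half) = 2; dotted whole note = 6; quarter note = 1.
Altogether 1 + 2 + 2 + 6 + 1 = 12.
Remaining: 16 − 12 = 4 quarter notes, which is a whole note.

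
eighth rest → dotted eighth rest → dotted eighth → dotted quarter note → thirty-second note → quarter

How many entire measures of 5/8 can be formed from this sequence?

One bar of 5/8 = 20 thirty-second notes.
Express everything in thirty-second notes: eighth rest = 4; dotted eighth rest = 6; dotted eighth = 6; dotted quarter note = 12; thirty-second note = 1; quarter = 8.
Adding: 4 + 6 + 6 + 12 + 1 + 8 = 37.
37 ÷ 20 = 1 complete bar with 17 left over.

1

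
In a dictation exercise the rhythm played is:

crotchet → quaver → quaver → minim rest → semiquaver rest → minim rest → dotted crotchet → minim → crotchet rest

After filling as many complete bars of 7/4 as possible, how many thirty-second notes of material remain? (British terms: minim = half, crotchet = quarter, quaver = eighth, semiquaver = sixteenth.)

One bar of 7/4 = 28 sixteenth notes.
Express everything in sixteenth notes: crotchet = 4; quaver = 2; quaver = 2; minim rest = 8; semiquaver rest = 1; minim rest = 8; dotted crotchet = 6; minim = 8; crotchet rest = 4.
Altogether 4 + 2 + 2 + 8 + 1 + 8 + 6 + 8 + 4 = 43.
43 ÷ 28 = 1 complete bar with 15 sixteenth notes remaining = 30 thirty-second notes.

30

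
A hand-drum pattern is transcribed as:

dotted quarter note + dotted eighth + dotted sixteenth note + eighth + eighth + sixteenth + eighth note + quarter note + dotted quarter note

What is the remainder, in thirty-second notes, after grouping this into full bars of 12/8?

One bar of 12/8 = 48 thirty-second notes.
Convert each value to thirty-second notes: dotted quarter note = 12; dotted eighth = 6; dotted sixteenth note = 3; eighth = 4; eighth = 4; sixteenth = 2; eighth note = 4; quarter note = 8; dotted quarter note = 12.
Total: 12 + 6 + 3 + 4 + 4 + 2 + 4 + 8 + 12 = 55.
55 ÷ 48 = 1 complete bar with 7 thirty-second notes remaining.

7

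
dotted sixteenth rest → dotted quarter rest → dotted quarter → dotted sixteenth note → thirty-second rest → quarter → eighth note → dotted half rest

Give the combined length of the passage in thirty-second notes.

67

Express everything in thirty-second notes: dotted sixteenth rest = 3; dotted quarter rest = 12; dotted quarter = 12; dotted sixteenth note = 3; thirty-second rest = 1; quarter = 8; eighth note = 4; dotted half rest = 24.
Adding: 3 + 12 + 12 + 3 + 1 + 8 + 4 + 24 = 67 thirty-second notes.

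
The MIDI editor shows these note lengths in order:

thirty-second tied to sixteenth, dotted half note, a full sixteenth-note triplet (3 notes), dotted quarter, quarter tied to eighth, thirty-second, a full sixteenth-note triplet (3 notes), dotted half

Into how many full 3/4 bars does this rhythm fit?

One bar of 3/4 = 24 thirty-second notes.
Express everything in thirty-second notes: thirty-second tied to sixteenth (thirty-second + sixteenth) = 3; dotted half note = 24; a full sixteenth-note triplet (3 notes) (three triplet sixteenths span one eighth) = 4; dotted quarter = 12; quarter tied to eighth (quarter + eighth) = 12; thirty-second = 1; a full sixteenth-note triplet (3 notes) (three triplet sixteenths span one eighth) = 4; dotted half = 24.
Sum: 3 + 24 + 4 + 12 + 12 + 1 + 4 + 24 = 84.
84 ÷ 24 = 3 complete bars with 12 left over.

3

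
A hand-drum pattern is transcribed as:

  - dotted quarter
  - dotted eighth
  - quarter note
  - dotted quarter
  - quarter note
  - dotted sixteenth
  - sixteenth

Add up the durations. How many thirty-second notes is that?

51

Each duration in thirty-second notes: dotted quarter = 12; dotted eighth = 6; quarter note = 8; dotted quarter = 12; quarter note = 8; dotted sixteenth = 3; sixteenth = 2.
Adding: 12 + 6 + 8 + 12 + 8 + 3 + 2 = 51 thirty-second notes.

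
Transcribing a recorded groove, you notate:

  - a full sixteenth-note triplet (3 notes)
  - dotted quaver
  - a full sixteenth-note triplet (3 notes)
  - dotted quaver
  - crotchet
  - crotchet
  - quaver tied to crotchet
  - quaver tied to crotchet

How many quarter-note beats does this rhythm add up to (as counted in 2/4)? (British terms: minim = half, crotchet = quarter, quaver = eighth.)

One quarter-note beat = 4 sixteenth notes.
Working in sixteenth notes: a full sixteenth-note triplet (3 notes) (three triplet sixteenths span one eighth) = 2; dotted quaver = 3; a full sixteenth-note triplet (3 notes) (three triplet sixteenths span one eighth) = 2; dotted quaver = 3; crotchet = 4; crotchet = 4; quaver tied to crotchet (quaver + crotchet) = 6; quaver tied to crotchet (quaver + crotchet) = 6.
Adding: 2 + 3 + 2 + 3 + 4 + 4 + 6 + 6 = 30.
30 ÷ 4 = 7.5 beats.

7.5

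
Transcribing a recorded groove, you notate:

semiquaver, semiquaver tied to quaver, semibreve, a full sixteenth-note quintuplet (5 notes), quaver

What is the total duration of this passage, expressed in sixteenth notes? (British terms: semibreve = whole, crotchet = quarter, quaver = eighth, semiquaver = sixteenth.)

26

In sixteenth notes: semiquaver = 1; semiquaver tied to quaver (semiquaver + quaver) = 3; semibreve = 16; a full sixteenth-note quintuplet (5 notes) (five quintuplet sixteenths span one quarter) = 4; quaver = 2.
Total: 1 + 3 + 16 + 4 + 2 = 26 sixteenth notes.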